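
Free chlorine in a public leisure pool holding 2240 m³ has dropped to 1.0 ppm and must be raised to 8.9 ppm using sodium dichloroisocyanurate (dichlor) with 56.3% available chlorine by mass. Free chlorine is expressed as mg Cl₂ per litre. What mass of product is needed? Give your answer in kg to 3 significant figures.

31.4 kg

Volume: 2240 m³ = 2,240,000 L.
Chlorine deficit: 8.9 − 1.0 = 7.9 ppm = 7.9 mg/L as Cl₂.
Cl₂ equivalent needed: 7.9 mg/L × 2,240,000 L = 17,700,000 mg = 17,700 g.
Product at 56.3% available chlorine: 17,700 / 0.563 = 31,430 g.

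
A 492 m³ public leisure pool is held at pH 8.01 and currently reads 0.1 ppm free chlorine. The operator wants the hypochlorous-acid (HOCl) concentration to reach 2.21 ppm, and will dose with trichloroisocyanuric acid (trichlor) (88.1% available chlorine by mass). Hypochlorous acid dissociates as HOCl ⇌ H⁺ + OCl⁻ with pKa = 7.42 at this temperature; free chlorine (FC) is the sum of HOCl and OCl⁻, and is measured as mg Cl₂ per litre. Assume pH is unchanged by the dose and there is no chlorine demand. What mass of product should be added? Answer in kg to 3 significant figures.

Volume: 492 m³ = 492,000 L.
[OCl⁻]/[HOCl] = 10^(pH − pKa) = 10^(8.01 − 7.42) = 3.89; fraction as HOCl = 1/(1 + 3.89) = 0.2045.
Free chlorine required for 2.21 ppm HOCl: 2.21 / 0.2045 = 10.81 ppm.
FC to add: 10.81 − 0.1 = 10.71 mg/L as Cl₂.
Cl₂ equivalent: 10.71 mg/L × 492,000 L = 5268 g.
Product at 88.1% available Cl: 5268 / 0.881 = 5980 g.

5.98 kg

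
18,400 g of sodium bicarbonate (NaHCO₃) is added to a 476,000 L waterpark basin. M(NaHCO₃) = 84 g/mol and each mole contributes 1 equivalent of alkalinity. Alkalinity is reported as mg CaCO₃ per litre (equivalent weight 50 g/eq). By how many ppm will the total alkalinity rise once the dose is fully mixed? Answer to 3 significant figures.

23.0 ppm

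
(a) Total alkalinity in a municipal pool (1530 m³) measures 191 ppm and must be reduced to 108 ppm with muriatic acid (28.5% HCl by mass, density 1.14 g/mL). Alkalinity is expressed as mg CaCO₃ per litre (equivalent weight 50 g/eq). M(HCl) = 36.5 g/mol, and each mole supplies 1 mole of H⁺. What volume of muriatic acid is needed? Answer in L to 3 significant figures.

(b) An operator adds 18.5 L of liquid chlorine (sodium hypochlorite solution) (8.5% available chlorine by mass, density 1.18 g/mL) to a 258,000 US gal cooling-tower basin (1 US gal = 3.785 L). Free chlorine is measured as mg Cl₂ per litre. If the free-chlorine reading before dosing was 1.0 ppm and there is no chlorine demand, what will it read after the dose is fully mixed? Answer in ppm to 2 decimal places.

(a) Volume: 1530 m³ = 1,530,000 L.
(a) Alkalinity to neutralize: (191 − 108) = 83 mg/L as CaCO₃ × 1,530,000 L = 127,000 g as CaCO₃.
(a) Equivalents of H⁺ required: 127,000 ÷ 50 g/eq = 2540 eq = 2540 mol HCl.
(a) Mass of HCl: 2540 × 36.5 = 92,700 g.
(a) Mass of 28.5% solution: 92,700 / 0.285 = 325,300 g.
(a) Volume: 325,300 g ÷ 1.14 g/mL = 285,300 mL.

(b) Volume: 258,000 US gal × 3.785 L/gal = 976,530 L.
(b) Mass of solution: 18.5 L × 1000 mL/L × 1.18 g/mL = 21,830 g.
(b) Available chlorine delivered: 21,830 g × 0.085 = 1856 g as Cl₂.
(b) Concentration rise: 1856 g / 976,530 L = 1.9 mg/L = 1.90 ppm.
(b) Final FC: 1.0 + 1.90 = 2.90 ppm.

(a) 285 L; (b) 2.90 ppm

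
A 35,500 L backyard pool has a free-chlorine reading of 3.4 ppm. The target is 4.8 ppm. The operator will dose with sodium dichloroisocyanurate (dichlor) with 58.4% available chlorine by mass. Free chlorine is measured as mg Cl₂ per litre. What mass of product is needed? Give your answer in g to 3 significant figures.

Chlorine deficit: 4.8 − 3.4 = 1.4 ppm = 1.4 mg/L as Cl₂.
Cl₂ equivalent needed: 1.4 mg/L × 35,500 L = 49,700 mg = 49.7 g.
Product at 58.4% available chlorine: 49.7 / 0.584 = 85.1 g.

85.1 g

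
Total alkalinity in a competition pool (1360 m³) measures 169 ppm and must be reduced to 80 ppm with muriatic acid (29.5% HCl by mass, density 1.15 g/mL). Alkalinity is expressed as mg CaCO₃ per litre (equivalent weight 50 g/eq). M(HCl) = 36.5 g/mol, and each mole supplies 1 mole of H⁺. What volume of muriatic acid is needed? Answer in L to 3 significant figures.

260 L

Volume: 1360 m³ = 1,360,000 L.
Alkalinity to neutralize: (169 − 80) = 89 mg/L as CaCO₃ × 1,360,000 L = 121,000 g as CaCO₃.
Equivalents of H⁺ required: 121,000 ÷ 50 g/eq = 2421 eq = 2421 mol HCl.
Mass of HCl: 2421 × 36.5 = 88,360 g.
Mass of 29.5% solution: 88,360 / 0.295 = 299,500 g.
Volume: 299,500 g ÷ 1.15 g/mL = 260,500 mL.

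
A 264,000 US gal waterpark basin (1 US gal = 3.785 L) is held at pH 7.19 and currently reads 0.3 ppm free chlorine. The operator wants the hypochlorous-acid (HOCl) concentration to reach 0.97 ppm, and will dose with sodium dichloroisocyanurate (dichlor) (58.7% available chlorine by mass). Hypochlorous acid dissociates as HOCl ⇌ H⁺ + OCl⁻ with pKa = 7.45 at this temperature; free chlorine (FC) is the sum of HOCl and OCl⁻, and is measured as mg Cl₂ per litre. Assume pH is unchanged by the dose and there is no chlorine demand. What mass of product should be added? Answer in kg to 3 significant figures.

Volume: 264,000 US gal × 3.785 L/gal = 999,240 L.
[OCl⁻]/[HOCl] = 10^(pH − pKa) = 10^(7.19 − 7.45) = 0.5495; fraction as HOCl = 1/(1 + 0.5495) = 0.6454.
Free chlorine required for 0.97 ppm HOCl: 0.97 / 0.6454 = 1.503 ppm.
FC to add: 1.503 − 0.3 = 1.203 mg/L as Cl₂.
Cl₂ equivalent: 1.203 mg/L × 999,240 L = 1202 g.
Product at 58.7% available Cl: 1202 / 0.587 = 2048 g.

2.05 kg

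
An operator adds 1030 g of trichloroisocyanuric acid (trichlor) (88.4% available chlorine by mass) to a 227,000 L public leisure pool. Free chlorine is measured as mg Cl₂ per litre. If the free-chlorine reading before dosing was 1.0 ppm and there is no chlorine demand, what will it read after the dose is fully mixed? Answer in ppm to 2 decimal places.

5.01 ppm

Available chlorine delivered: 1030 g × 0.884 = 910.5 g as Cl₂.
Concentration rise: 910.5 g / 227,000 L = 4.011 mg/L = 4.01 ppm.
Final FC: 1.0 + 4.01 = 5.01 ppm.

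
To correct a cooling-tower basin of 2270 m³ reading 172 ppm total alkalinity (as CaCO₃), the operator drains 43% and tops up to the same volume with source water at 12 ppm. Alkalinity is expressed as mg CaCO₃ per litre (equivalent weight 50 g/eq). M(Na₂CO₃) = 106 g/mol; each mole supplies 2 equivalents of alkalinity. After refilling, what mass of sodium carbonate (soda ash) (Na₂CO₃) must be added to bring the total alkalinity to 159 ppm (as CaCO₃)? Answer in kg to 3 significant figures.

Volume: 2270 m³ = 2,270,000 L.
After draining 43% and refilling: 172 × 0.57 + 12 × 0.43 = 103.2 ppm.
Deficit to target: 159 − 103.2 = 55.8 mg/L.
As CaCO₃: 55.8 mg/L × 2,270,000 L = 126,700 g; ÷ 50 g/eq ÷ 2 = 1267 mol Na₂CO₃.
Mass: 1267 × 106 = 134,300 g.

134 kg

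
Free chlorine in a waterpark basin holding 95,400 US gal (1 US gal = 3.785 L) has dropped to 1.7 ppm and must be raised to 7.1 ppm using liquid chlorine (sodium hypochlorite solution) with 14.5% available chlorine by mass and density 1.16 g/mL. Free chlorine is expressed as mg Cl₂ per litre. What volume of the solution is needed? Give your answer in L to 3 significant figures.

Volume: 95,400 US gal × 3.785 L/gal = 361,089 L.
Chlorine deficit: 7.1 − 1.7 = 5.4 ppm = 5.4 mg/L as Cl₂.
Cl₂ equivalent needed: 5.4 mg/L × 361,089 L = 1,950,000 mg = 1950 g.
Product at 14.5% available chlorine: 1950 / 0.145 = 13,450 g.
Volume at density 1.16 g/mL: 13,450 g ÷ 1.16 g/mL = 11,590 mL.

11.6 L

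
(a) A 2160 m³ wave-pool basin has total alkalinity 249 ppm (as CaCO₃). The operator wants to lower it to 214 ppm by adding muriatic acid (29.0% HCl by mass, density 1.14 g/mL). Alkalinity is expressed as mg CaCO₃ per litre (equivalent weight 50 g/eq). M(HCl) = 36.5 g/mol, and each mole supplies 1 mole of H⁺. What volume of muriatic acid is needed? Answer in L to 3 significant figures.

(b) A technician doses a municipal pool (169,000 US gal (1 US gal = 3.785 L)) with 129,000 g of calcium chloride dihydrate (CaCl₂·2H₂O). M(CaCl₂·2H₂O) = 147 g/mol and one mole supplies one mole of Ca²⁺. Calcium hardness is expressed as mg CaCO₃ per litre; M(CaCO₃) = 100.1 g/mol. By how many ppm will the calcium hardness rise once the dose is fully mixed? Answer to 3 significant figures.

(a) 167 L; (b) 137 ppm

(a) Volume: 2160 m³ = 2,160,000 L.
(a) Alkalinity to neutralize: (249 − 214) = 35 mg/L as CaCO₃ × 2,160,000 L = 75,600 g as CaCO₃.
(a) Equivalents of H⁺ required: 75,600 ÷ 50 g/eq = 1512 eq = 1512 mol HCl.
(a) Mass of HCl: 1512 × 36.5 = 55,190 g.
(a) Mass of 29.0% solution: 55,190 / 0.29 = 190,300 g.
(a) Volume: 190,300 g ÷ 1.14 g/mL = 166,900 mL.

(b) Volume: 169,000 US gal × 3.785 L/gal = 639,665 L.
(b) Moles of Ca²⁺: 129,000 g ÷ 147 g/mol = 877.6 mol.
(b) As CaCO₃: 877.6 mol × 100.1 g/mol = 87,840 g.
(b) Rise: 87,840 g / 639,665 L × 1000 = 137.3 mg/L.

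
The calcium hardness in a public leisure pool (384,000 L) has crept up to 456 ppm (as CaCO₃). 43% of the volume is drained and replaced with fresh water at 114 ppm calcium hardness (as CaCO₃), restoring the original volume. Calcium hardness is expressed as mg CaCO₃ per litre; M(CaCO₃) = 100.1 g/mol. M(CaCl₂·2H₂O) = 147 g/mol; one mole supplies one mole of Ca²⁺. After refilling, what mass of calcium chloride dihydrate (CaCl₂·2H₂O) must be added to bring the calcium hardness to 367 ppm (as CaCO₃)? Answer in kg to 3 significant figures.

32.7 kg

After draining 43% and refilling: 456 × 0.57 + 114 × 0.43 = 308.94 ppm.
Deficit to target: 367 − 308.94 = 58.06 mg/L.
As CaCO₃: 58.06 mg/L × 384,000 L = 22,300 g; ÷ 100.1 = 222.7 mol Ca²⁺.
Mass: 222.7 × 147 = 32,740 g.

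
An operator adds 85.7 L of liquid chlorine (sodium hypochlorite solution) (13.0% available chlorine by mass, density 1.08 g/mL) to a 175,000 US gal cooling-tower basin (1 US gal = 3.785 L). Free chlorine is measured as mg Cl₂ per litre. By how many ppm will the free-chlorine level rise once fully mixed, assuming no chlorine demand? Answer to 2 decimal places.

18.17 ppm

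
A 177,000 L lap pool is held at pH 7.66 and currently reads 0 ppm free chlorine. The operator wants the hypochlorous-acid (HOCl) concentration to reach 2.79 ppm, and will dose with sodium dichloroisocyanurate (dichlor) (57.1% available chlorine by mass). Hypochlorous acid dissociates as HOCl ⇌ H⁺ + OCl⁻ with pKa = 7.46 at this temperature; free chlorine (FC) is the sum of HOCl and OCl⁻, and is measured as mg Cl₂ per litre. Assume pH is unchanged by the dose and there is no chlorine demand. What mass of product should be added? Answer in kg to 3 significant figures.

[OCl⁻]/[HOCl] = 10^(pH − pKa) = 10^(7.66 − 7.46) = 1.585; fraction as HOCl = 1/(1 + 1.585) = 0.3869.
Free chlorine required for 2.79 ppm HOCl: 2.79 / 0.3869 = 7.212 ppm.
FC to add: 7.212 − 0 = 7.212 mg/L as Cl₂.
Cl₂ equivalent: 7.212 mg/L × 177,000 L = 1276 g.
Product at 57.1% available Cl: 1276 / 0.571 = 2236 g.

2.24 kg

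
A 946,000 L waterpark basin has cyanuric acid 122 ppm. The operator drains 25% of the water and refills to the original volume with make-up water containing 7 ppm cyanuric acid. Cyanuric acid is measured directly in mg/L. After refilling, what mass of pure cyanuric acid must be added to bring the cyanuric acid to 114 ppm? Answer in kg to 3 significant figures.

After draining 25% and refilling: 122 × 0.75 + 7 × 0.25 = 93.25 ppm.
Deficit to target: 114 − 93.25 = 20.75 mg/L.
Mass: 20.75 mg/L × 946,000 L = 19,630 g cyanuric acid.

19.6 kg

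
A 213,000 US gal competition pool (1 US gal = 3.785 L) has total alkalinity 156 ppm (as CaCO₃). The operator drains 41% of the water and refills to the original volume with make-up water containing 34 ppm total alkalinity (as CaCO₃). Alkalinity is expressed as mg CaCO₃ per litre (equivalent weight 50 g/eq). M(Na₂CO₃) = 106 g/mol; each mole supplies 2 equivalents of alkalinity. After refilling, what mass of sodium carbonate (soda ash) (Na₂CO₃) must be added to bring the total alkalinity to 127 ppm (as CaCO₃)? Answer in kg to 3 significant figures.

18.0 kg

Volume: 213,000 US gal × 3.785 L/gal = 806,205 L.
After draining 41% and refilling: 156 × 0.59 + 34 × 0.41 = 105.98 ppm.
Deficit to target: 127 − 105.98 = 21.02 mg/L.
As CaCO₃: 21.02 mg/L × 806,205 L = 16,950 g; ÷ 50 g/eq ÷ 2 = 169.5 mol Na₂CO₃.
Mass: 169.5 × 106 = 17,960 g.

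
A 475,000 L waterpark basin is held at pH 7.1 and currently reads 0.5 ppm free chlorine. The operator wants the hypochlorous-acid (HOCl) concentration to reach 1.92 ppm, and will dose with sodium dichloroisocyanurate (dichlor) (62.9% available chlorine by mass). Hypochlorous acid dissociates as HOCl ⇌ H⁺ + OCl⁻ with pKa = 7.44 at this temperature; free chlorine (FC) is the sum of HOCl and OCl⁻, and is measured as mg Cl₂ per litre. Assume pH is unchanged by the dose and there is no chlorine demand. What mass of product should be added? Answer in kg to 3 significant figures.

[OCl⁻]/[HOCl] = 10^(pH − pKa) = 10^(7.1 − 7.44) = 0.4571; fraction as HOCl = 1/(1 + 0.4571) = 0.6863.
Free chlorine required for 1.92 ppm HOCl: 1.92 / 0.6863 = 2.798 ppm.
FC to add: 2.798 − 0.5 = 2.298 mg/L as Cl₂.
Cl₂ equivalent: 2.298 mg/L × 475,000 L = 1091 g.
Product at 62.9% available Cl: 1091 / 0.629 = 1735 g.

1.74 kg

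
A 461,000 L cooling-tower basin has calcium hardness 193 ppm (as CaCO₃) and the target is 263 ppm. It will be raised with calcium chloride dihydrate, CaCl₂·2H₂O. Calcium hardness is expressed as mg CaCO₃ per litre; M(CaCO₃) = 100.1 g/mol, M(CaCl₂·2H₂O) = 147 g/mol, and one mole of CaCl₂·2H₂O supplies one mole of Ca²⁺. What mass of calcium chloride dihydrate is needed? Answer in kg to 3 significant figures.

Hardness to add: (263 − 193) = 70 mg/L as CaCO₃ × 461,000 L = 32,270 g as CaCO₃.
Moles of Ca²⁺ (1 mol Ca²⁺ ≡ 1 mol CaCO₃): 32,270 / 100.1 g/mol = 322.4 mol.
Mass of CaCl₂·2H₂O: 322.4 × 147 = 47,390 g.

47.4 kg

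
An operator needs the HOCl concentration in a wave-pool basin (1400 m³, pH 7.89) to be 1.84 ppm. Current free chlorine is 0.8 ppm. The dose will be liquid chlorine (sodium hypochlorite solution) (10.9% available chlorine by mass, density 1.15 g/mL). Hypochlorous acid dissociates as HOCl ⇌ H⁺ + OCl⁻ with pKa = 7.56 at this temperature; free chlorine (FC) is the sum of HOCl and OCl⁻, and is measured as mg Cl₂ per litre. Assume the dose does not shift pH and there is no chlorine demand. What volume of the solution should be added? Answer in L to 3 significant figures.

55.6 L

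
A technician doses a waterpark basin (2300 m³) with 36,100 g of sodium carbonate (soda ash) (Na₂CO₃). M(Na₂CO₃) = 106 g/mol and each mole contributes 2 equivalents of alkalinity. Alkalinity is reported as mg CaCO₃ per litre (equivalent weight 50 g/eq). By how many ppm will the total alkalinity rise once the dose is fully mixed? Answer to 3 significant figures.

Volume: 2300 m³ = 2,300,000 L.
Moles of Na₂CO₃: 36,100 g ÷ 106 g/mol = 340.6 mol → 681.1 eq of alkalinity.
As CaCO₃: 681.1 eq × 50 g/eq = 34,060 g.
Rise: 34,060 g / 2,300,000 L × 1000 = 14.81 mg/L.

14.8 ppm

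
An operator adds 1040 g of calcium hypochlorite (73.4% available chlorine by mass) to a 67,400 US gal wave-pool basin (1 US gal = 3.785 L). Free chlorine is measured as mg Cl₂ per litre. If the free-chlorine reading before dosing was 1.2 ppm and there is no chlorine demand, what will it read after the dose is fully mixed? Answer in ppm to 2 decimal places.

4.19 ppm

Volume: 67,400 US gal × 3.785 L/gal = 255,109 L.
Available chlorine delivered: 1040 g × 0.734 = 763.4 g as Cl₂.
Concentration rise: 763.4 g / 255,109 L = 2.992 mg/L = 2.99 ppm.
Final FC: 1.2 + 2.99 = 4.19 ppm.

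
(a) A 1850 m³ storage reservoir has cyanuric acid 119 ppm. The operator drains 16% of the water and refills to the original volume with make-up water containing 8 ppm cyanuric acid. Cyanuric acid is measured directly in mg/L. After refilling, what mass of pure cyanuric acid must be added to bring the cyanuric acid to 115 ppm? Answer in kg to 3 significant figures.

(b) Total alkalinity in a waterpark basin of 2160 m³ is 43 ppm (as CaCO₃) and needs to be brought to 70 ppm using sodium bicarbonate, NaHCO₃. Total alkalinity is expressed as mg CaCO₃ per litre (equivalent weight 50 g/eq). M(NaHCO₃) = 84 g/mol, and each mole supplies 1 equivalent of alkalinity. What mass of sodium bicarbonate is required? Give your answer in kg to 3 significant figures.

(a) 25.5 kg; (b) 98.0 kg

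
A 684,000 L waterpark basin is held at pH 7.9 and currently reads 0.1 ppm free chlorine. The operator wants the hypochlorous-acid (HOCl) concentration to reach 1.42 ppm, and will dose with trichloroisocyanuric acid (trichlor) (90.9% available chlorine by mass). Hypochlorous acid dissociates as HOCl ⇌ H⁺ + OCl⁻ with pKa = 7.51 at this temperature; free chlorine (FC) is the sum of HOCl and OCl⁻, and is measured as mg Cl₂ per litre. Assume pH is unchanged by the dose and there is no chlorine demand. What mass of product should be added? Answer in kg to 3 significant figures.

3.62 kg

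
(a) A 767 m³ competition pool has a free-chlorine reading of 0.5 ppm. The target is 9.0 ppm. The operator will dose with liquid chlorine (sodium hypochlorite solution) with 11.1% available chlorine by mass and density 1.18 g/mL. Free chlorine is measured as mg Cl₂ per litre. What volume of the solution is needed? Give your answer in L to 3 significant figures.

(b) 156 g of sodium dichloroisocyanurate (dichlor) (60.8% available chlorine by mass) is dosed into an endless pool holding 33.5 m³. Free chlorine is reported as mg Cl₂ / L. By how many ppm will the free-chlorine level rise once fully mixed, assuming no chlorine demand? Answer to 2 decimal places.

(a) Volume: 767 m³ = 767,000 L.
(a) Chlorine deficit: 9.0 − 0.5 = 8.5 ppm = 8.5 mg/L as Cl₂.
(a) Cl₂ equivalent needed: 8.5 mg/L × 767,000 L = 6,520,000 mg = 6520 g.
(a) Product at 11.1% available chlorine: 6520 / 0.111 = 58,730 g.
(a) Volume at density 1.18 g/mL: 58,730 g ÷ 1.18 g/mL = 49,770 mL.

(b) Volume: 33.5 m³ = 33,500 L.
(b) Available chlorine delivered: 156 g × 0.608 = 94.85 g as Cl₂.
(b) Concentration rise: 94.85 g / 33,500 L = 2.831 mg/L = 2.83 ppm.

(a) 49.8 L; (b) 2.83 ppm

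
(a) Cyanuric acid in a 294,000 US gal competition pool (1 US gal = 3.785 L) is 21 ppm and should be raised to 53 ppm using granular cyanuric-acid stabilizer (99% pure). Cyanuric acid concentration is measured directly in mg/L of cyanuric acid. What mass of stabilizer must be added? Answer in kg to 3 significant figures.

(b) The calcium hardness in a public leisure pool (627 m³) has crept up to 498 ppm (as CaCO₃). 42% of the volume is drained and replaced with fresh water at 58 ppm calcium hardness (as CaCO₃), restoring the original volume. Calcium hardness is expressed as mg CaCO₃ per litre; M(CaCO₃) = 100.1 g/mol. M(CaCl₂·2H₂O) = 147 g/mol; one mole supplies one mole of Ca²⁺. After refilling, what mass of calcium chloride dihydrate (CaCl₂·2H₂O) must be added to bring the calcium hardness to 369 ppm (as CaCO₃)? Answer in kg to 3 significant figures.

(a) Volume: 294,000 US gal × 3.785 L/gal = 1,112,790 L.
(a) CYA to add: (53 − 21) = 32 mg/L × 1,112,790 L = 35,610 g cyanuric acid.
(a) At 99% purity: 35,610 / 0.99 = 35,970 g product.

(b) Volume: 627 m³ = 627,000 L.
(b) After draining 42% and refilling: 498 × 0.58 + 58 × 0.42 = 313.2 ppm.
(b) Deficit to target: 369 − 313.2 = 55.8 mg/L.
(b) As CaCO₃: 55.8 mg/L × 627,000 L = 34,990 g; ÷ 100.1 = 349.5 mol Ca²⁺.
(b) Mass: 349.5 × 147 = 51,380 g.

(a) 36.0 kg; (b) 51.4 kg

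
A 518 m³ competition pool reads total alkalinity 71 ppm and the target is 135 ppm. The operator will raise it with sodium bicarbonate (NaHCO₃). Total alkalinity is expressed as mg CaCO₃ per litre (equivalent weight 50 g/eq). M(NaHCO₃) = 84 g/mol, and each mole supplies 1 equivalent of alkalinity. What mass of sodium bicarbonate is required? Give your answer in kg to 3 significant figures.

55.7 kg

Volume: 518 m³ = 518,000 L.
Alkalinity to add: (135 − 71) = 64 mg/L as CaCO₃ × 518,000 L = 33,150 g as CaCO₃.
Equivalents: 33,150 g ÷ 50 g/eq = 663 eq.
NaHCO₃ supplies 1 eq per mole → 663 mol.
Mass: 663 mol × 84 g/mol = 55,700 g.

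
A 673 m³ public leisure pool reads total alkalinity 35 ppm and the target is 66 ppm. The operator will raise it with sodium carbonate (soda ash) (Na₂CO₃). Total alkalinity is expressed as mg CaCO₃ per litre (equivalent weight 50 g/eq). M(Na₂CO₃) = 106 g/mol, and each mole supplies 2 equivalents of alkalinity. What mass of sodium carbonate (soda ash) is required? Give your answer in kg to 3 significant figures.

Volume: 673 m³ = 673,000 L.
Alkalinity to add: (66 − 35) = 31 mg/L as CaCO₃ × 673,000 L = 20,860 g as CaCO₃.
Equivalents: 20,860 g ÷ 50 g/eq = 417.3 eq.
Each mole of Na₂CO₃ supplies 2 eq, so 417.3 / 2 = 208.6 mol.
Mass: 208.6 mol × 106 g/mol = 22,110 g.

22.1 kg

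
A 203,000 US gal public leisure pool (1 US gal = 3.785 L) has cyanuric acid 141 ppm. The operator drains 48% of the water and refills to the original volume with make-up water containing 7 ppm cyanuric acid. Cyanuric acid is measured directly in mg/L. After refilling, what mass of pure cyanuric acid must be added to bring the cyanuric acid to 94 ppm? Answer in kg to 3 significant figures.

Volume: 203,000 US gal × 3.785 L/gal = 768,355 L.
After draining 48% and refilling: 141 × 0.52 + 7 × 0.48 = 76.68 ppm.
Deficit to target: 94 − 76.68 = 17.32 mg/L.
Mass: 17.32 mg/L × 768,355 L = 13,310 g cyanuric acid.

13.3 kg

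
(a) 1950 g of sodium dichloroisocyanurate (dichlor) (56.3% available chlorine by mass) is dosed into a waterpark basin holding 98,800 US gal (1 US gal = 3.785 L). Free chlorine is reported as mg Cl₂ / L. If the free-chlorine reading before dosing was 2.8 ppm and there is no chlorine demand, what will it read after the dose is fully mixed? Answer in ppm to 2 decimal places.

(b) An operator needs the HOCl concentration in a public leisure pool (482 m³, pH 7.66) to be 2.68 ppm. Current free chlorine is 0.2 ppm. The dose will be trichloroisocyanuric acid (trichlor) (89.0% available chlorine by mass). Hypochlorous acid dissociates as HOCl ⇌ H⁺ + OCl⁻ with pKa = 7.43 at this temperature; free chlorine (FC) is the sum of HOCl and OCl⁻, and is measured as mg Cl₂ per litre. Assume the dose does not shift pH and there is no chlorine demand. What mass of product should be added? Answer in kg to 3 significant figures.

(a) 5.74 ppm; (b) 3.81 kg

(a) Volume: 98,800 US gal × 3.785 L/gal = 373,958 L.
(a) Available chlorine delivered: 1950 g × 0.563 = 1098 g as Cl₂.
(a) Concentration rise: 1098 g / 373,958 L = 2.936 mg/L = 2.94 ppm.
(a) Final FC: 2.8 + 2.94 = 5.74 ppm.

(b) Volume: 482 m³ = 482,000 L.
(b) [OCl⁻]/[HOCl] = 10^(pH − pKa) = 10^(7.66 − 7.43) = 1.698; fraction as HOCl = 1/(1 + 1.698) = 0.3706.
(b) Free chlorine required for 2.68 ppm HOCl: 2.68 / 0.3706 = 7.231 ppm.
(b) FC to add: 7.231 − 0.2 = 7.031 mg/L as Cl₂.
(b) Cl₂ equivalent: 7.031 mg/L × 482,000 L = 3389 g.
(b) Product at 89.0% available Cl: 3389 / 0.89 = 3808 g.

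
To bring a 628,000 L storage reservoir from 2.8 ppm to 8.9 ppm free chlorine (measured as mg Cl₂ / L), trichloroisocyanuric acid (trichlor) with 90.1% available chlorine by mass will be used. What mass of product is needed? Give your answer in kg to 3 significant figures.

4.25 kg

Chlorine deficit: 8.9 − 2.8 = 6.1 ppm = 6.1 mg/L as Cl₂.
Cl₂ equivalent needed: 6.1 mg/L × 628,000 L = 3,831,000 mg = 3831 g.
Product at 90.1% available chlorine: 3831 / 0.901 = 4252 g.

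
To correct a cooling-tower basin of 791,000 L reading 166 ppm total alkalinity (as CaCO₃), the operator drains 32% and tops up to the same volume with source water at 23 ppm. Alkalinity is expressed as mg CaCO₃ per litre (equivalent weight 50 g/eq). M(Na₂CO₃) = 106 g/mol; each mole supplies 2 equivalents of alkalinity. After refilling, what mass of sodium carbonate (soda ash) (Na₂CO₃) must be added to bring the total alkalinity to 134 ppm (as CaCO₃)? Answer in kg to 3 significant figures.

11.5 kg

After draining 32% and refilling: 166 × 0.68 + 23 × 0.32 = 120.24 ppm.
Deficit to target: 134 − 120.24 = 13.76 mg/L.
As CaCO₃: 13.76 mg/L × 791,000 L = 10,880 g; ÷ 50 g/eq ÷ 2 = 108.8 mol Na₂CO₃.
Mass: 108.8 × 106 = 11,540 g.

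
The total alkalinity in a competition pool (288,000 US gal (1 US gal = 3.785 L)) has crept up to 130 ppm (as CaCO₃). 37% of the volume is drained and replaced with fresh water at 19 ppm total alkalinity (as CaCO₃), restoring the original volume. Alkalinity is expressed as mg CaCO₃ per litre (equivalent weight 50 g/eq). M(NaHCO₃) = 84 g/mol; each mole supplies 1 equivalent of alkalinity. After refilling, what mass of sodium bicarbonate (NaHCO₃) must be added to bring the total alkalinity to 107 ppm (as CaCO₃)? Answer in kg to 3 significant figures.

Volume: 288,000 US gal × 3.785 L/gal = 1,090,080 L.
After draining 37% and refilling: 130 × 0.63 + 19 × 0.37 = 88.93 ppm.
Deficit to target: 107 − 88.93 = 18.07 mg/L.
As CaCO₃: 18.07 mg/L × 1,090,080 L = 19,700 g; ÷ 50 g/eq ÷ 1 = 394 mol NaHCO₃.
Mass: 394 × 84 = 33,090 g.

33.1 kg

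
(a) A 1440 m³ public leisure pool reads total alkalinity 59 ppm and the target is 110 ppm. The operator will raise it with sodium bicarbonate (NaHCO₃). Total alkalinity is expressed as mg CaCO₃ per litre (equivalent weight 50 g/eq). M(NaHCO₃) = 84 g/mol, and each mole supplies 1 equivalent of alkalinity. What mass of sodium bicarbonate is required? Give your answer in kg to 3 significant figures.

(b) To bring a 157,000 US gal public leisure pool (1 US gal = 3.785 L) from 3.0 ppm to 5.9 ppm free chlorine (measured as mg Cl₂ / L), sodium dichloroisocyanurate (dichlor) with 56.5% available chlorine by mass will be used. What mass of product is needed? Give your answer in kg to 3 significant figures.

(a) 123 kg; (b) 3.05 kg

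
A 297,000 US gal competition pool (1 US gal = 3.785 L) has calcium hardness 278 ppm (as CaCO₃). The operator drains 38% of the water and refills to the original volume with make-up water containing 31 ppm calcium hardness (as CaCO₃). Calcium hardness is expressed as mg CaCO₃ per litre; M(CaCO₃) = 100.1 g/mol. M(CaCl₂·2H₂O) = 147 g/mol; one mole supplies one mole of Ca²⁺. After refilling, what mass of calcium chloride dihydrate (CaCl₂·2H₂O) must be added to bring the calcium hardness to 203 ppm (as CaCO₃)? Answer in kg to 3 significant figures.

31.1 kg

Volume: 297,000 US gal × 3.785 L/gal = 1,124,145 L.
After draining 38% and refilling: 278 × 0.62 + 31 × 0.38 = 184.14 ppm.
Deficit to target: 203 − 184.14 = 18.86 mg/L.
As CaCO₃: 18.86 mg/L × 1,124,145 L = 21,200 g; ÷ 100.1 = 211.8 mol Ca²⁺.
Mass: 211.8 × 147 = 31,130 g.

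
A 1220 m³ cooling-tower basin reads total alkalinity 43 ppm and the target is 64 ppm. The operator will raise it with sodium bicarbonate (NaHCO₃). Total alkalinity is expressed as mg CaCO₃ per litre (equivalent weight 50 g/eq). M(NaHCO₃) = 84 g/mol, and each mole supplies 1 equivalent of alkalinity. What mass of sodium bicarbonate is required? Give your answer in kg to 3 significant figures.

43.0 kg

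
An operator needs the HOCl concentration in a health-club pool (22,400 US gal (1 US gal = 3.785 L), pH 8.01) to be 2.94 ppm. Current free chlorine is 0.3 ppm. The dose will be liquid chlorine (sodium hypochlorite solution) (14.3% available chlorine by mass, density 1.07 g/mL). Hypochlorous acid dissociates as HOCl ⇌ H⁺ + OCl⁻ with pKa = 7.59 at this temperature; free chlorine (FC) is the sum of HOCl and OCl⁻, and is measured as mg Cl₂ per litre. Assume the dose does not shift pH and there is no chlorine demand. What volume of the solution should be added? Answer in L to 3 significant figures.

5.75 L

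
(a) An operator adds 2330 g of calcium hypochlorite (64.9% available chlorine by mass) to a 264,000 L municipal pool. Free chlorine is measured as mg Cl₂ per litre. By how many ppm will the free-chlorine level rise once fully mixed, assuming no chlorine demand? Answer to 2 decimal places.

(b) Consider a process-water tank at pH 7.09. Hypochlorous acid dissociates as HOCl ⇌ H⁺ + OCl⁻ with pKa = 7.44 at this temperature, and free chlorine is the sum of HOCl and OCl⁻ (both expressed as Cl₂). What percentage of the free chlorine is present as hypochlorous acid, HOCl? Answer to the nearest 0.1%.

(a) Available chlorine delivered: 2330 g × 0.649 = 1512 g as Cl₂.
(a) Concentration rise: 1512 g / 264,000 L = 5.728 mg/L = 5.73 ppm.

(b) [OCl⁻]/[HOCl] = 10^(pH − pKa) = 10^(7.09 − 7.44) = 10^-0.35 = 0.4467.
(b) Fraction as HOCl = 1 / (1 + 0.4467) = 0.6912.

(a) 5.73 ppm; (b) 69.1%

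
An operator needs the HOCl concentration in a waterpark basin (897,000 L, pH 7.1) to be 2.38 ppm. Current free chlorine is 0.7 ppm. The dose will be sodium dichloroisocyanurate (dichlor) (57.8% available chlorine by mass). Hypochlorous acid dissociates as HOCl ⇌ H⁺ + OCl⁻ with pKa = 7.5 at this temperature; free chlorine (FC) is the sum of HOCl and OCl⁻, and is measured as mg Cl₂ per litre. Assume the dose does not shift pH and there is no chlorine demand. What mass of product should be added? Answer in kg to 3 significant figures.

[OCl⁻]/[HOCl] = 10^(pH − pKa) = 10^(7.1 − 7.5) = 0.3981; fraction as HOCl = 1/(1 + 0.3981) = 0.7153.
Free chlorine required for 2.38 ppm HOCl: 2.38 / 0.7153 = 3.327 ppm.
FC to add: 3.327 − 0.7 = 2.627 mg/L as Cl₂.
Cl₂ equivalent: 2.627 mg/L × 897,000 L = 2357 g.
Product at 57.8% available Cl: 2357 / 0.578 = 4078 g.

4.08 kg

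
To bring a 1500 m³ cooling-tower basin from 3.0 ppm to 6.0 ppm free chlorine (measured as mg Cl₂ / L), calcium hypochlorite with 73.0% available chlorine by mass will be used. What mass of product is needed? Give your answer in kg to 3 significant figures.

Volume: 1500 m³ = 1,500,000 L.
Chlorine deficit: 6.0 − 3.0 = 3 ppm = 3 mg/L as Cl₂.
Cl₂ equivalent needed: 3 mg/L × 1,500,000 L = 4,500,000 mg = 4500 g.
Product at 73.0% available chlorine: 4500 / 0.73 = 6164 g.

6.16 kg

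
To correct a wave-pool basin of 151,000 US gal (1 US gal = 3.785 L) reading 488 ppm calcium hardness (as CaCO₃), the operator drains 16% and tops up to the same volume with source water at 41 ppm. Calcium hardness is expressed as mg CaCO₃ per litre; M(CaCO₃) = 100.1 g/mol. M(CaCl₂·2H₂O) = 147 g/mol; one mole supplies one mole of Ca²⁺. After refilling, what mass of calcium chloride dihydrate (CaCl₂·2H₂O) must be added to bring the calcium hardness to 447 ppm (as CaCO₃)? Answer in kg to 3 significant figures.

Volume: 151,000 US gal × 3.785 L/gal = 571,535 L.
After draining 16% and refilling: 488 × 0.84 + 41 × 0.16 = 416.48 ppm.
Deficit to target: 447 − 416.48 = 30.52 mg/L.
As CaCO₃: 30.52 mg/L × 571,535 L = 17,440 g; ÷ 100.1 = 174.3 mol Ca²⁺.
Mass: 174.3 × 147 = 25,620 g.

25.6 kg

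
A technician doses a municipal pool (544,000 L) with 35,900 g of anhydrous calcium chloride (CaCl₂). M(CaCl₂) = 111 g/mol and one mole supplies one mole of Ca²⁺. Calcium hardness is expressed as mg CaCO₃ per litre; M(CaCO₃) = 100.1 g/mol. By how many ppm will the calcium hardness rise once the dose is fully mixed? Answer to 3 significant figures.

59.5 ppm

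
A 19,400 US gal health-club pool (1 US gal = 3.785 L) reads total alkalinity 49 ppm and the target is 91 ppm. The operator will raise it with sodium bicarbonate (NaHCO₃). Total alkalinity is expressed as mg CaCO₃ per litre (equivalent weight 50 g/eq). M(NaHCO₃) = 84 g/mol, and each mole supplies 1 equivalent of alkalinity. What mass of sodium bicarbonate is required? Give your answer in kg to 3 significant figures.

5.18 kg

Volume: 19,400 US gal × 3.785 L/gal = 73,429 L.
Alkalinity to add: (91 − 49) = 42 mg/L as CaCO₃ × 73,429 L = 3084 g as CaCO₃.
Equivalents: 3084 g ÷ 50 g/eq = 61.68 eq.
NaHCO₃ supplies 1 eq per mole → 61.68 mol.
Mass: 61.68 mol × 84 g/mol = 5181 g.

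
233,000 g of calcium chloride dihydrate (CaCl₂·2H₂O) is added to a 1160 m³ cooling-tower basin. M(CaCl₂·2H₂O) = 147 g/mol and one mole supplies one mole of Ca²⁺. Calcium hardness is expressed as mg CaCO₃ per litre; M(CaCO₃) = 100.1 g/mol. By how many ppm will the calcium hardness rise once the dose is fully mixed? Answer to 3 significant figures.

Volume: 1160 m³ = 1,160,000 L.
Moles of Ca²⁺: 233,000 g ÷ 147 g/mol = 1585 mol.
As CaCO₃: 1585 mol × 100.1 g/mol = 158,700 g.
Rise: 158,700 g / 1,160,000 L × 1000 = 136.8 mg/L.

137 ppm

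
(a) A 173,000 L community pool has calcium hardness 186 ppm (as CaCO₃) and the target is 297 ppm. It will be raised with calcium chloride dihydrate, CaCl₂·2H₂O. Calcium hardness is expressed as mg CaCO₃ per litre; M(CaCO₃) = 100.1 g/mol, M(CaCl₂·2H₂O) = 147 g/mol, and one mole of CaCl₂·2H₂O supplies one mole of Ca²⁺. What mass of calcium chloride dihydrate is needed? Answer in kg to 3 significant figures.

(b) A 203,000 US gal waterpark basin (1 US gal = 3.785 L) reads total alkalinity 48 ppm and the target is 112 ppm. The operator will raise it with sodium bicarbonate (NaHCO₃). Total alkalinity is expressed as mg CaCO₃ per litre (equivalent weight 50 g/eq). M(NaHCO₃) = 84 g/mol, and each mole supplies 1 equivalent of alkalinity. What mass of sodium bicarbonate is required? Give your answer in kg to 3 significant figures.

(a) Hardness to add: (297 − 186) = 111 mg/L as CaCO₃ × 173,000 L = 19,200 g as CaCO₃.
(a) Moles of Ca²⁺ (1 mol Ca²⁺ ≡ 1 mol CaCO₃): 19,200 / 100.1 g/mol = 191.8 mol.
(a) Mass of CaCl₂·2H₂O: 191.8 × 147 = 28,200 g.

(b) Volume: 203,000 US gal × 3.785 L/gal = 768,355 L.
(b) Alkalinity to add: (112 − 48) = 64 mg/L as CaCO₃ × 768,355 L = 49,170 g as CaCO₃.
(b) Equivalents: 49,170 g ÷ 50 g/eq = 983.5 eq.
(b) NaHCO₃ supplies 1 eq per mole → 983.5 mol.
(b) Mass: 983.5 mol × 84 g/mol = 82,610 g.

(a) 28.2 kg; (b) 82.6 kg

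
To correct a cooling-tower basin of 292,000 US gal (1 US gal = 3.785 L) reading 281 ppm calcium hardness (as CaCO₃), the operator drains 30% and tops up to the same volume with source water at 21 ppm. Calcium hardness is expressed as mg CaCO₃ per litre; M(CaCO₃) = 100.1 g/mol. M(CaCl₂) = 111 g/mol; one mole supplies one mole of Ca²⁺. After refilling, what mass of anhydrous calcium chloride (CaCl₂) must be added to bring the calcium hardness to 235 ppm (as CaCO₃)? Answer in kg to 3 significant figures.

39.2 kg

Volume: 292,000 US gal × 3.785 L/gal = 1,105,220 L.
After draining 30% and refilling: 281 × 0.70 + 21 × 0.30 = 203 ppm.
Deficit to target: 235 − 203 = 32 mg/L.
As CaCO₃: 32 mg/L × 1,105,220 L = 35,370 g; ÷ 100.1 = 353.3 mol Ca²⁺.
Mass: 353.3 × 111 = 39,220 g.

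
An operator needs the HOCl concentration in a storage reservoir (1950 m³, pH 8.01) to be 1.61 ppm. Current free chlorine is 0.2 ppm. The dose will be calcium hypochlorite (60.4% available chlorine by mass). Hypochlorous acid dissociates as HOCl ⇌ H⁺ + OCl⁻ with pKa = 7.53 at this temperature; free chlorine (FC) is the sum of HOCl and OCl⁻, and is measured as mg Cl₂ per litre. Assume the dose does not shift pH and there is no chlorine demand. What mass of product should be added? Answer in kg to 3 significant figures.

20.2 kg

Volume: 1950 m³ = 1,950,000 L.
[OCl⁻]/[HOCl] = 10^(pH − pKa) = 10^(8.01 − 7.53) = 3.02; fraction as HOCl = 1/(1 + 3.02) = 0.2488.
Free chlorine required for 1.61 ppm HOCl: 1.61 / 0.2488 = 6.472 ppm.
FC to add: 6.472 − 0.2 = 6.272 mg/L as Cl₂.
Cl₂ equivalent: 6.272 mg/L × 1,950,000 L = 12,230 g.
Product at 60.4% available Cl: 12,230 / 0.604 = 20,250 g.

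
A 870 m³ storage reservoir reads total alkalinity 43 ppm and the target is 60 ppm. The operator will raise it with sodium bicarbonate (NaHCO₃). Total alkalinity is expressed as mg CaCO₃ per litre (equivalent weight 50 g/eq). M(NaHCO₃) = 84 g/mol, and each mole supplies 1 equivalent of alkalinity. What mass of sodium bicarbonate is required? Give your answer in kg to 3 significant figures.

24.8 kg

Volume: 870 m³ = 870,000 L.
Alkalinity to add: (60 − 43) = 17 mg/L as CaCO₃ × 870,000 L = 14,790 g as CaCO₃.
Equivalents: 14,790 g ÷ 50 g/eq = 295.8 eq.
NaHCO₃ supplies 1 eq per mole → 295.8 mol.
Mass: 295.8 mol × 84 g/mol = 24,850 g.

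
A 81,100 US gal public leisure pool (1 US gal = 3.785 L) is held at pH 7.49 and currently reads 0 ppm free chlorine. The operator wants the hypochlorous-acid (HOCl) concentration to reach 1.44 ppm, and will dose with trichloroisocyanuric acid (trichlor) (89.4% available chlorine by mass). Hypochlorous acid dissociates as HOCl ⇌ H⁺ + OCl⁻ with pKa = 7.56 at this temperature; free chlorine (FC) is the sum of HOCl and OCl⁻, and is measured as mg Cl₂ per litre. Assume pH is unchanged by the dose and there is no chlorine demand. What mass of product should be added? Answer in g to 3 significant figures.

915 g

Volume: 81,100 US gal × 3.785 L/gal = 306,964 L.
[OCl⁻]/[HOCl] = 10^(pH − pKa) = 10^(7.49 − 7.56) = 0.8511; fraction as HOCl = 1/(1 + 0.8511) = 0.5402.
Free chlorine required for 1.44 ppm HOCl: 1.44 / 0.5402 = 2.666 ppm.
FC to add: 2.666 − 0 = 2.666 mg/L as Cl₂.
Cl₂ equivalent: 2.666 mg/L × 306,964 L = 818.3 g.
Product at 89.4% available Cl: 818.3 / 0.894 = 915.3 g.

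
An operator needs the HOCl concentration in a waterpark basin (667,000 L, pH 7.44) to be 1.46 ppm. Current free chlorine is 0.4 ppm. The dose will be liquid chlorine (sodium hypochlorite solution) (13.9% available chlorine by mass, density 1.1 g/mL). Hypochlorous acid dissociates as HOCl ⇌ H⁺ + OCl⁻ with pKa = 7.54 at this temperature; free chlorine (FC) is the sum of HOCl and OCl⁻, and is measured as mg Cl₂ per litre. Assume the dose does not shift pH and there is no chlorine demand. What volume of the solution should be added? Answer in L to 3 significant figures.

9.68 L

[OCl⁻]/[HOCl] = 10^(pH − pKa) = 10^(7.44 − 7.54) = 0.7943; fraction as HOCl = 1/(1 + 0.7943) = 0.5573.
Free chlorine required for 1.46 ppm HOCl: 1.46 / 0.5573 = 2.62 ppm.
FC to add: 2.62 − 0.4 = 2.22 mg/L as Cl₂.
Cl₂ equivalent: 2.22 mg/L × 667,000 L = 1481 g.
Product at 13.9% available Cl: 1481 / 0.139 = 10,650 g.
Volume: 10,650 g ÷ 1.1 g/mL = 9683 mL.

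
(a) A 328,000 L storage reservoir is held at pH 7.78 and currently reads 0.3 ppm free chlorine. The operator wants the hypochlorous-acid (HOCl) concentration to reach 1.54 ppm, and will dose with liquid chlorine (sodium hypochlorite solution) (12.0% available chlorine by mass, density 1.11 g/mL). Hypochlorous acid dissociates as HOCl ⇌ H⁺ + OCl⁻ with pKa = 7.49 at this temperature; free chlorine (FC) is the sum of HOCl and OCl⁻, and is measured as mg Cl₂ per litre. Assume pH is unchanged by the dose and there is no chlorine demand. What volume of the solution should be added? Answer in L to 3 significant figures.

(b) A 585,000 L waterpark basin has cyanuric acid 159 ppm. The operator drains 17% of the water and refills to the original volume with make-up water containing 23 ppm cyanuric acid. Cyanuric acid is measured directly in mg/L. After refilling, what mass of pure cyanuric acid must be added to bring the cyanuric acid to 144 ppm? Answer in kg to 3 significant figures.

(a) 10.4 L; (b) 4.75 kg

(a) [OCl⁻]/[HOCl] = 10^(pH − pKa) = 10^(7.78 − 7.49) = 1.95; fraction as HOCl = 1/(1 + 1.95) = 0.339.
(a) Free chlorine required for 1.54 ppm HOCl: 1.54 / 0.339 = 4.543 ppm.
(a) FC to add: 4.543 − 0.3 = 4.243 mg/L as Cl₂.
(a) Cl₂ equivalent: 4.243 mg/L × 328,000 L = 1392 g.
(a) Product at 12.0% available Cl: 1392 / 0.12 = 11,600 g.
(a) Volume: 11,600 g ÷ 1.11 g/mL = 10,450 mL.

(b) After draining 17% and refilling: 159 × 0.83 + 23 × 0.17 = 135.88 ppm.
(b) Deficit to target: 144 − 135.88 = 8.12 mg/L.
(b) Mass: 8.12 mg/L × 585,000 L = 4750 g cyanuric acid.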